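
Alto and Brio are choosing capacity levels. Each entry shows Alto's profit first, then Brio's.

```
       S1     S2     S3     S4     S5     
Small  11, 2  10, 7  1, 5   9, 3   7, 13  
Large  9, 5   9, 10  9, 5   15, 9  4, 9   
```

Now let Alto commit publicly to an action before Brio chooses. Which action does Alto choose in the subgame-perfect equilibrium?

Large

Backward induction with Alto moving first.
- Small: BR = S5, leader payoff 7.
- Large: BR = S2, leader payoff 9.
Maximizing over 7, 9, Alto chooses Large. Subgame-perfect outcome: (Large, S2) with payoffs (9, 10).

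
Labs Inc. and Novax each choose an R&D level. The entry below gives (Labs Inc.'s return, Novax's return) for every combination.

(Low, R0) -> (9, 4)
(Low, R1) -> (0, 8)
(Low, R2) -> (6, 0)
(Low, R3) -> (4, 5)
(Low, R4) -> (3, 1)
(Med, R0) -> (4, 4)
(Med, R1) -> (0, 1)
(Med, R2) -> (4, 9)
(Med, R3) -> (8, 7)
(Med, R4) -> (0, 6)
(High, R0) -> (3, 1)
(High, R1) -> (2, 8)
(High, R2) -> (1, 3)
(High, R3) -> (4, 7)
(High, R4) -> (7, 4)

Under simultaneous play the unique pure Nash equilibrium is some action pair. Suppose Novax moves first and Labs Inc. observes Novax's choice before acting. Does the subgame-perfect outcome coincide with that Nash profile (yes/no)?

yes

Solve by backward induction (Novax leads).
- R0: BR = Low, leader payoff 4.
- R1: BR = High, leader payoff 8.
- R2: BR = Low, leader payoff 0.
- R3: BR = Med, leader payoff 7.
- R4: BR = High, leader payoff 4.
Among 4, 8, 0, 7, 4, the best is 8 at R1. Subgame-perfect outcome: (High, R1) with payoffs (2, 8).
Now find the simultaneous Nash equilibrium.
Labs Inc.'s best replies: R0→Low; R1→High; R2→Low; R3→Med; R4→High.
Novax's best replies: Low→R1; Med→R2; High→R1.
Only (High, R1) has each player best-responding; Nash payoffs (2, 8).
Sequential outcome (High, R1) coincides with the Nash profile (High, R1).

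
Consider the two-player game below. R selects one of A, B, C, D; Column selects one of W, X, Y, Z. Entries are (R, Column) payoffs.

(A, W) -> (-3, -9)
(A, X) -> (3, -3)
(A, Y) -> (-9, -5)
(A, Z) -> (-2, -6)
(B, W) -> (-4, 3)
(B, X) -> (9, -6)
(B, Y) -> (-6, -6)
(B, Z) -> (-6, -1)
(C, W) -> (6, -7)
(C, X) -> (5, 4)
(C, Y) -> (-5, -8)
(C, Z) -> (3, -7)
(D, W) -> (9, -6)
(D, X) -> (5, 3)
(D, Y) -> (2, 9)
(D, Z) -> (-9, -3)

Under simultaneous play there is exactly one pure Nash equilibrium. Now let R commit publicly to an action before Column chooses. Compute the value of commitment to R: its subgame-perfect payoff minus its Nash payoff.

3

Backward induction with R moving first.
- A: BR = X, leader payoff 3.
- B: BR = W, leader payoff -4.
- C: BR = X, leader payoff 5.
- D: BR = Y, leader payoff 2.
Among 3, -4, 5, 2, the best is 5 at C. Subgame-perfect outcome: (C, X) with payoffs (5, 4).
Under simultaneous play:
R's best replies: W→D; X→B; Y→D; Z→C.
Column's best replies: A→X; B→W; C→X; D→Y.
Only (D, Y) has each player best-responding; Nash payoffs (2, 9).
R's commitment gain: 5 − 2 = 3.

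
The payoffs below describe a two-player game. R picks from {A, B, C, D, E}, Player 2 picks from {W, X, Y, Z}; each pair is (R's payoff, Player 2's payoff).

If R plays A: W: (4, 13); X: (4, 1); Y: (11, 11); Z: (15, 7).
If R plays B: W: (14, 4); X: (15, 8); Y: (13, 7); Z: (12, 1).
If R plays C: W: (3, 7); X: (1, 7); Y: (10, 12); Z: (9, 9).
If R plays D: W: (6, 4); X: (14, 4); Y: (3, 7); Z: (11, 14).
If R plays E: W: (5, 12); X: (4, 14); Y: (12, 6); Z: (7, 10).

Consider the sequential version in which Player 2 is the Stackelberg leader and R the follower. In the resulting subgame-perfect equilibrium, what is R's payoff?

15

R best-responds to each possible Player 2 move:
- W: R compares 4, 14, 3, 6, 5 and picks B; Player 2 would get 4.
- X: R compares 4, 15, 1, 14, 4 and picks B; Player 2 would get 8.
- Y: R compares 11, 13, 10, 3, 12 and picks B; Player 2 would get 7.
- Z: R compares 15, 12, 9, 11, 7 and picks A; Player 2 would get 7.
Maximizing over 4, 8, 7, 7, Player 2 chooses X. Subgame-perfect outcome: (B, X) with payoffs (15, 8).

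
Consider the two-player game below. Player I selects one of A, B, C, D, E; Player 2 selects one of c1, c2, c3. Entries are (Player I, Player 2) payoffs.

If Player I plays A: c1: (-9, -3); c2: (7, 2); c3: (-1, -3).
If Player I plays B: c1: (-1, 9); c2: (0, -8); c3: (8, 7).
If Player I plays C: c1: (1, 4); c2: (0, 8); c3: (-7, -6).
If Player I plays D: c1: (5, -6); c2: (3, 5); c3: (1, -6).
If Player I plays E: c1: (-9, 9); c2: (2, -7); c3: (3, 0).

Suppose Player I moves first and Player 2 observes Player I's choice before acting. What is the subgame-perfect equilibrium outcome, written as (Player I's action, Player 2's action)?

Work backward from Player 2's decision.
- A: BR = c2, leader payoff 7.
- B: BR = c1, leader payoff -1.
- C: BR = c2, leader payoff 0.
- D: BR = c2, leader payoff 3.
- E: BR = c1, leader payoff -9.
Maximizing over 7, -1, 0, 3, -9, Player I chooses A. Subgame-perfect outcome: (A, c2) with payoffs (7, 2).

(A, c2)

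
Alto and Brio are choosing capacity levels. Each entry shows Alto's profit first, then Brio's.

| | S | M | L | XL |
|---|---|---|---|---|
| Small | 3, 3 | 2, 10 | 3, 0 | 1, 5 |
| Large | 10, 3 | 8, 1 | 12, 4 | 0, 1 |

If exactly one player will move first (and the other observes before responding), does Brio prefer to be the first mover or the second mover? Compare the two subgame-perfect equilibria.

first

If Alto leads: Brio's best replies are Small→M, Large→L; Alto's induced payoffs 2, 12; outcome (Large, L), payoffs (12, 4).
If Brio leads: Alto's best replies are S→Large, M→Large, L→Large, XL→Small; Brio's induced payoffs 3, 1, 4, 5; outcome (Small, XL), payoffs (1, 5).
Brio gets 5 moving first and 4 moving second, so Brio prefers to move first.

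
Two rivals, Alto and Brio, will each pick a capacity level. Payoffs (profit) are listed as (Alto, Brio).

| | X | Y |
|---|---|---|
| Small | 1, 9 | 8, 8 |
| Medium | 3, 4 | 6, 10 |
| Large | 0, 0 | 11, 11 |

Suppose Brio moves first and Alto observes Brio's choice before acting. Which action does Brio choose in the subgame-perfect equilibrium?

Y

Alto best-responds to each possible Brio move:
- X → Alto plays Medium (best of 1, 3, 0); Brio gets 4.
- Y → Alto plays Large (best of 8, 6, 11); Brio gets 11.
Brio's induced payoffs are 4, 11, so Brio commits to Y. Subgame-perfect outcome: (Large, Y) with payoffs (11, 11).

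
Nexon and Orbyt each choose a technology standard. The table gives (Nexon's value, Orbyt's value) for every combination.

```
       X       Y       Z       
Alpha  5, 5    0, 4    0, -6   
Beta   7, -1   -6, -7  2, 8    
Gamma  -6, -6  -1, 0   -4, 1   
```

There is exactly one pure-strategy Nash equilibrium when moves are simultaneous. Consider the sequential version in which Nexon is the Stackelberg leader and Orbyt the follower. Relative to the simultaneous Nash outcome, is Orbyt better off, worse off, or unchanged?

worse off

Orbyt best-responds to each possible Nexon move:
- Alpha: BR = X, leader payoff 5.
- Beta: BR = Z, leader payoff 2.
- Gamma: BR = Z, leader payoff -4.
Among 5, 2, -4, the best is 5 at Alpha. Subgame-perfect outcome: (Alpha, X) with payoffs (5, 5).
Now find the simultaneous Nash equilibrium.
Nexon's best replies: X→Beta; Y→Alpha; Z→Beta.
Orbyt's best replies: Alpha→X; Beta→Z; Gamma→Z.
Only (Beta, Z) has each player best-responding; Nash payoffs (2, 8).
Orbyt earns 5 sequentially versus 8 at the Nash outcome: worse off.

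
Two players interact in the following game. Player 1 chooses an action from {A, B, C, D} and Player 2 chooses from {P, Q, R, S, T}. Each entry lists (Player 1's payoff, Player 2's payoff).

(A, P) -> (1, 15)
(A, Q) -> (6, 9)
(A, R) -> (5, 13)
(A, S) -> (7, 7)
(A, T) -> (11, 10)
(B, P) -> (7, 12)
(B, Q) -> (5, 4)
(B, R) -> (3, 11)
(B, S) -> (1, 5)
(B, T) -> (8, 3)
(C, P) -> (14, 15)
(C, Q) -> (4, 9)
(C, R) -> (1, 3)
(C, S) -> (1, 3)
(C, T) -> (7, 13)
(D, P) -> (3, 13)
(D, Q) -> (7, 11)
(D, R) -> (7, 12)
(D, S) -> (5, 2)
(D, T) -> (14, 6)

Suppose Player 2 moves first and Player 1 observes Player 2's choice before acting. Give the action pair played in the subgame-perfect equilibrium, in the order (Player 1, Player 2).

Work backward from Player 1's decision.
- P → Player 1 plays C (best of 1, 7, 14, 3); Player 2 gets 15.
- Q → Player 1 plays D (best of 6, 5, 4, 7); Player 2 gets 11.
- R → Player 1 plays D (best of 5, 3, 1, 7); Player 2 gets 12.
- S → Player 1 plays A (best of 7, 1, 1, 5); Player 2 gets 7.
- T → Player 1 plays D (best of 11, 8, 7, 14); Player 2 gets 6.
Player 2's induced payoffs are 15, 11, 12, 7, 6, so Player 2 commits to P. Subgame-perfect outcome: (C, P) with payoffs (14, 15).

(C, P)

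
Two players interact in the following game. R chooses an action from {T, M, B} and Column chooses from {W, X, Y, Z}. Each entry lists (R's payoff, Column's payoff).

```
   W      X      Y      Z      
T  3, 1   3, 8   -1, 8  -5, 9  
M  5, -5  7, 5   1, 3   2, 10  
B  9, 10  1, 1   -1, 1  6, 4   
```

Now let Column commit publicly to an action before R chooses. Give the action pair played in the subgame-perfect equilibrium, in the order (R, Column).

(B, W)

Work backward from R's decision.
- W: BR = B, leader payoff 10.
- X: BR = M, leader payoff 5.
- Y: BR = M, leader payoff 3.
- Z: BR = B, leader payoff 4.
Among 10, 5, 3, 4, the best is 10 at W. Subgame-perfect outcome: (B, W) with payoffs (9, 10).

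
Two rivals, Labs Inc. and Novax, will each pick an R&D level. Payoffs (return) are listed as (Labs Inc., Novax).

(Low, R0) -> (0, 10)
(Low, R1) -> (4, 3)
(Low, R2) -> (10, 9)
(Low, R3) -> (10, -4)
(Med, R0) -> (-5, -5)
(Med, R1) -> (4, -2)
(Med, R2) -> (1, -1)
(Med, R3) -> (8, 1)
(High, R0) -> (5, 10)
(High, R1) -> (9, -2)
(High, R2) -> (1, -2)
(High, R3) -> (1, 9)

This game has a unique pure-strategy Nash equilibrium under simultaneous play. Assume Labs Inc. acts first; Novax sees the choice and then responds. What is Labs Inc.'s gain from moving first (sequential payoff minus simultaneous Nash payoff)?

Work backward from Novax's decision.
- Low → Novax plays R0 (best of 10, 3, 9, -4); Labs Inc. gets 0.
- Med → Novax plays R3 (best of -5, -2, -1, 1); Labs Inc. gets 8.
- High → Novax plays R0 (best of 10, -2, -2, 9); Labs Inc. gets 5.
Among 0, 8, 5, the best is 8 at Med. Subgame-perfect outcome: (Med, R3) with payoffs (8, 1).
For the simultaneous game, intersect best replies.
Labs Inc.'s best replies: R0→High; R1→High; R2→Low; R3→Low.
Novax's best replies: Low→R0; Med→R3; High→R0.
Only (High, R0) has each player best-responding; Nash payoffs (5, 10).
Labs Inc.'s commitment gain: 8 − 5 = 3.

3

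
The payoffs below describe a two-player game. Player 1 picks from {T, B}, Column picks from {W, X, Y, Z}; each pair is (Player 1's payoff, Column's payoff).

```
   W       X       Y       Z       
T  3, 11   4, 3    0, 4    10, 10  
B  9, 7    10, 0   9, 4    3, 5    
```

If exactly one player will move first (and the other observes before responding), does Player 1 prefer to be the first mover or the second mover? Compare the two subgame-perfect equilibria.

second

If Player 1 leads: Column's best replies are T→W, B→W; Player 1's induced payoffs 3, 9; outcome (B, W), payoffs (9, 7).
If Column leads: Player 1's best replies are W→B, X→B, Y→B, Z→T; Column's induced payoffs 7, 0, 4, 10; outcome (T, Z), payoffs (10, 10).
Player 1 gets 9 moving first and 10 moving second, so Player 1 prefers to move second.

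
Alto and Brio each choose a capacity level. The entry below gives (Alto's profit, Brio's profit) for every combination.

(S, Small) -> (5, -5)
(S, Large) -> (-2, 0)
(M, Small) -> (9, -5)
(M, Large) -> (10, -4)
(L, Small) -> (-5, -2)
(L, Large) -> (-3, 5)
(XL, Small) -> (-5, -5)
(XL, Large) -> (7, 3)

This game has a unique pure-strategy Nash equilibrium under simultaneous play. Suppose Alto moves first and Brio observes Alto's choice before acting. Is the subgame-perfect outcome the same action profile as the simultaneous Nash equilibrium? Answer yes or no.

yes

Solve by backward induction (Alto leads).
- S → Brio plays Large (best of -5, 0); Alto gets -2.
- M → Brio plays Large (best of -5, -4); Alto gets 10.
- L → Brio plays Large (best of -2, 5); Alto gets -3.
- XL → Brio plays Large (best of -5, 3); Alto gets 7.
Alto's induced payoffs are -2, 10, -3, 7, so Alto commits to M. Subgame-perfect outcome: (M, Large) with payoffs (10, -4).
Now find the simultaneous Nash equilibrium.
Alto's best replies: Small→M; Large→M.
Brio's best replies: S→Large; M→Large; L→Large; XL→Large.
Only (M, Large) has each player best-responding; Nash payoffs (10, -4).
Sequential outcome (M, Large) coincides with the Nash profile (M, Large).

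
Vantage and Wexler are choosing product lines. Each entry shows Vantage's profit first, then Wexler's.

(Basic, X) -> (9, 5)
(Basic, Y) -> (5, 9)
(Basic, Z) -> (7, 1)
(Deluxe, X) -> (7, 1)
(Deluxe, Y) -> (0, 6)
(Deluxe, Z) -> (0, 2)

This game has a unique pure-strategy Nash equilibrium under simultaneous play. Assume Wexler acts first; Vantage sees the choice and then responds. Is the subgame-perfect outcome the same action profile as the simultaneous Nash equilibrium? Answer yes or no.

Work backward from Vantage's decision.
- X: Vantage compares 9, 7 and picks Basic; Wexler would get 5.
- Y: Vantage compares 5, 0 and picks Basic; Wexler would get 9.
- Z: Vantage compares 7, 0 and picks Basic; Wexler would get 1.
Maximizing over 5, 9, 1, Wexler chooses Y. Subgame-perfect outcome: (Basic, Y) with payoffs (5, 9).
For the simultaneous game, intersect best replies.
Vantage's best replies: X→Basic; Y→Basic; Z→Basic.
Wexler's best replies: Basic→Y; Deluxe→Y.
The unique mutual best reply is (Basic, Y), giving (5, 9).
Sequential outcome (Basic, Y) coincides with the Nash profile (Basic, Y).

yes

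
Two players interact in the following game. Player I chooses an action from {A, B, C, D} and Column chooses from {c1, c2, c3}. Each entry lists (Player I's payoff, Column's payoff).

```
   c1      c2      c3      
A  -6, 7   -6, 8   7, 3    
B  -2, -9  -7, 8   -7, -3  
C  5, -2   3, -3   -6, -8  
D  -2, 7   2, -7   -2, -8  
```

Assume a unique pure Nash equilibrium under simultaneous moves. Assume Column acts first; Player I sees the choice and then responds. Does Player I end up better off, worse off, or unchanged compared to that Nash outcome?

better off

Player I best-responds to each possible Column move:
- c1 → Player I plays C (best of -6, -2, 5, -2); Column gets -2.
- c2 → Player I plays C (best of -6, -7, 3, 2); Column gets -3.
- c3 → Player I plays A (best of 7, -7, -6, -2); Column gets 3.
Column's induced payoffs are -2, -3, 3, so Column commits to c3. Subgame-perfect outcome: (A, c3) with payoffs (7, 3).
For the simultaneous game, intersect best replies.
Player I's best replies: c1→C; c2→C; c3→A.
Column's best replies: A→c2; B→c2; C→c1; D→c1.
Only (C, c1) has each player best-responding; Nash payoffs (5, -2).
Player I earns 7 sequentially versus 5 at the Nash outcome: better off.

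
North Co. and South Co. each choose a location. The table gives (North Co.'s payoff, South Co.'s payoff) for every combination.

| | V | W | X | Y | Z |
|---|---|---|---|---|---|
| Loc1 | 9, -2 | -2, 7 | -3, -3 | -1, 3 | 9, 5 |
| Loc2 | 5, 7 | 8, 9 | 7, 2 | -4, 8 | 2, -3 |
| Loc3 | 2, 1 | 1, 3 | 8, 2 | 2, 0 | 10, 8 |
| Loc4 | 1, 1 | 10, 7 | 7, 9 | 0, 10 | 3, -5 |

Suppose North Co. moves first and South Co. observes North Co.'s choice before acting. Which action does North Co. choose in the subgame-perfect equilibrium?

Loc3

Solve by backward induction (North Co. leads).
- Loc1: BR = W, leader payoff -2.
- Loc2: BR = W, leader payoff 8.
- Loc3: BR = Z, leader payoff 10.
- Loc4: BR = Y, leader payoff 0.
North Co.'s induced payoffs are -2, 8, 10, 0, so North Co. commits to Loc3. Subgame-perfect outcome: (Loc3, Z) with payoffs (10, 8).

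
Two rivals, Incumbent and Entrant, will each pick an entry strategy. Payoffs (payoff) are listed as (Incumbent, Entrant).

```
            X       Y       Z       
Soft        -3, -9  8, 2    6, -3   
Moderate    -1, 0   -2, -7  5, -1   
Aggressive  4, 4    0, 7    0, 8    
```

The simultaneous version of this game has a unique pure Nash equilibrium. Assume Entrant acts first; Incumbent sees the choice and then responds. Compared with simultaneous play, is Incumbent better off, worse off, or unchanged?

Solve by backward induction (Entrant leads).
- X: BR = Aggressive, leader payoff 4.
- Y: BR = Soft, leader payoff 2.
- Z: BR = Soft, leader payoff -3.
Maximizing over 4, 2, -3, Entrant chooses X. Subgame-perfect outcome: (Aggressive, X) with payoffs (4, 4).
For the simultaneous game, intersect best replies.
Incumbent's best replies: X→Aggressive; Y→Soft; Z→Soft.
Entrant's best replies: Soft→Y; Moderate→X; Aggressive→Z.
The unique mutual best reply is (Soft, Y), giving (8, 2).
Incumbent earns 4 sequentially versus 8 at the Nash outcome: worse off.

worse off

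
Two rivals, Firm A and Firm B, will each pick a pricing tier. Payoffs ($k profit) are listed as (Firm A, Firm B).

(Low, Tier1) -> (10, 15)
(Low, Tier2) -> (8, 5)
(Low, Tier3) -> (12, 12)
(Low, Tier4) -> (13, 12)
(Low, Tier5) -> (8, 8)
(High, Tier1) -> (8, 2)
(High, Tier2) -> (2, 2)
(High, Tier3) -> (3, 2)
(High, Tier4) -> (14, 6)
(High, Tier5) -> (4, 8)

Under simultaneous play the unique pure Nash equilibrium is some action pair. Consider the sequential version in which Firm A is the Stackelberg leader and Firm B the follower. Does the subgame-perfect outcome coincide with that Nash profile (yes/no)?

Solve by backward induction (Firm A leads).
- Low: Firm B compares 15, 5, 12, 12, 8 and picks Tier1; Firm A would get 10.
- High: Firm B compares 2, 2, 2, 6, 8 and picks Tier5; Firm A would get 4.
Firm A's induced payoffs are 10, 4, so Firm A commits to Low. Subgame-perfect outcome: (Low, Tier1) with payoffs (10, 15).
Now find the simultaneous Nash equilibrium.
Firm A's best replies: Tier1→Low; Tier2→Low; Tier3→Low; Tier4→High; Tier5→Low.
Firm B's best replies: Low→Tier1; High→Tier5.
The unique mutual best reply is (Low, Tier1), giving (10, 15).
Sequential outcome (Low, Tier1) coincides with the Nash profile (Low, Tier1).

yes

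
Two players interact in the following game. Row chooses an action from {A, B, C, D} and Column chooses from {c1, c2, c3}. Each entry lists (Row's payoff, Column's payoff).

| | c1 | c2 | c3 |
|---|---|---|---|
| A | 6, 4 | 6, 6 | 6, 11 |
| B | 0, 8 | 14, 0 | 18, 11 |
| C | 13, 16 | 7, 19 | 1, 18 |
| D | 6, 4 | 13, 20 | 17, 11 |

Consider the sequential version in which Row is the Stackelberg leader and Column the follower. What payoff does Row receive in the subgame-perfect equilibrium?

18

Solve by backward induction (Row leads).
- A: BR = c3, leader payoff 6.
- B: BR = c3, leader payoff 18.
- C: BR = c2, leader payoff 7.
- D: BR = c2, leader payoff 13.
Maximizing over 6, 18, 7, 13, Row chooses B. Subgame-perfect outcome: (B, c3) with payoffs (18, 11).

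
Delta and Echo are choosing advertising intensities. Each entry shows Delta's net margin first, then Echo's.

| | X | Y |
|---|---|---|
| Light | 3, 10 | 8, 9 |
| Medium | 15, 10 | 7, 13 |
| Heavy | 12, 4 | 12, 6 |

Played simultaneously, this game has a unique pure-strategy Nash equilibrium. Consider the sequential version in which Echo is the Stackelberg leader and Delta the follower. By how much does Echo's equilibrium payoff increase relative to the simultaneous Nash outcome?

Backward induction with Echo moving first.
- X: Delta compares 3, 15, 12 and picks Medium; Echo would get 10.
- Y: Delta compares 8, 7, 12 and picks Heavy; Echo would get 6.
Among 10, 6, the best is 10 at X. Subgame-perfect outcome: (Medium, X) with payoffs (15, 10).
For the simultaneous game, intersect best replies.
Delta's best replies: X→Medium; Y→Heavy.
Echo's best replies: Light→X; Medium→Y; Heavy→Y.
Only (Heavy, Y) has each player best-responding; Nash payoffs (12, 6).
Echo's commitment gain: 10 − 6 = 4.

4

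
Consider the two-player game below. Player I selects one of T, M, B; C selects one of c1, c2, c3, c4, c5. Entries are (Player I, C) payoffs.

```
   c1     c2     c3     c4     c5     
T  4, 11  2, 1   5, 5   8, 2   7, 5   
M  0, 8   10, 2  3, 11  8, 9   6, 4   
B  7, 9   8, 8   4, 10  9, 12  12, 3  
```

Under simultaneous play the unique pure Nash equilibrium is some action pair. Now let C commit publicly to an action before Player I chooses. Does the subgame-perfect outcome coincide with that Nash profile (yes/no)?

yes

Backward induction with C moving first.
- c1 → Player I plays B (best of 4, 0, 7); C gets 9.
- c2 → Player I plays M (best of 2, 10, 8); C gets 2.
- c3 → Player I plays T (best of 5, 3, 4); C gets 5.
- c4 → Player I plays B (best of 8, 8, 9); C gets 12.
- c5 → Player I plays B (best of 7, 6, 12); C gets 3.
Among 9, 2, 5, 12, 3, the best is 12 at c4. Subgame-perfect outcome: (B, c4) with payoffs (9, 12).
Under simultaneous play:
Player I's best replies: c1→B; c2→M; c3→T; c4→B; c5→B.
C's best replies: T→c1; M→c3; B→c4.
Only (B, c4) has each player best-responding; Nash payoffs (9, 12).
Sequential outcome (B, c4) coincides with the Nash profile (B, c4).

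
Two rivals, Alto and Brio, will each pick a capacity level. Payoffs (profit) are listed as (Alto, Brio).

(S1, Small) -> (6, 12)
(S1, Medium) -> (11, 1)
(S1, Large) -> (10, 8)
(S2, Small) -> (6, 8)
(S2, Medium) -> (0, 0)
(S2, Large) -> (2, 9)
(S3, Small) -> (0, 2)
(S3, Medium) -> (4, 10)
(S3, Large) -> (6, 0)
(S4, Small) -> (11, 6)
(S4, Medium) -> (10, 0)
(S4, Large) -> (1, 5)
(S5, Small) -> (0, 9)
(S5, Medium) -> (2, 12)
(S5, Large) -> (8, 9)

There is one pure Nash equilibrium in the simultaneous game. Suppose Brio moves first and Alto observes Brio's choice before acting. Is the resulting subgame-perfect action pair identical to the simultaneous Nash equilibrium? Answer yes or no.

no

Alto best-responds to each possible Brio move:
- Small → Alto plays S4 (best of 6, 6, 0, 11, 0); Brio gets 6.
- Medium → Alto plays S1 (best of 11, 0, 4, 10, 2); Brio gets 1.
- Large → Alto plays S1 (best of 10, 2, 6, 1, 8); Brio gets 8.
Maximizing over 6, 1, 8, Brio chooses Large. Subgame-perfect outcome: (S1, Large) with payoffs (10, 8).
For the simultaneous game, intersect best replies.
Alto's best replies: Small→S4; Medium→S1; Large→S1.
Brio's best replies: S1→Small; S2→Large; S3→Medium; S4→Small; S5→Medium.
The unique mutual best reply is (S4, Small), giving (11, 6).
Sequential outcome (S1, Large) differs from the Nash profile (S4, Small).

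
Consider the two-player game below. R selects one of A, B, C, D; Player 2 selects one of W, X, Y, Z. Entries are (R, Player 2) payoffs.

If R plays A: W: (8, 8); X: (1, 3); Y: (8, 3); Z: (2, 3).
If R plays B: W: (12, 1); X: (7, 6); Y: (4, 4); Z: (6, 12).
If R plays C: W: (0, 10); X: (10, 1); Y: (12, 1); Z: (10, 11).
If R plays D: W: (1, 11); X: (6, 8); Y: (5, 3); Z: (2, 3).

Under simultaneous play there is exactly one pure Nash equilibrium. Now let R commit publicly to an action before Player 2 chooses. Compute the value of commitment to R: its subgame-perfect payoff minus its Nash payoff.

Work backward from Player 2's decision.
- A → Player 2 plays W (best of 8, 3, 3, 3); R gets 8.
- B → Player 2 plays Z (best of 1, 6, 4, 12); R gets 6.
- C → Player 2 plays Z (best of 10, 1, 1, 11); R gets 10.
- D → Player 2 plays W (best of 11, 8, 3, 3); R gets 1.
Maximizing over 8, 6, 10, 1, R chooses C. Subgame-perfect outcome: (C, Z) with payoffs (10, 11).
Under simultaneous play:
R's best replies: W→B; X→C; Y→C; Z→C.
Player 2's best replies: A→W; B→Z; C→Z; D→W.
Only (C, Z) has each player best-responding; Nash payoffs (10, 11).
R's commitment gain: 10 − 10 = 0.

0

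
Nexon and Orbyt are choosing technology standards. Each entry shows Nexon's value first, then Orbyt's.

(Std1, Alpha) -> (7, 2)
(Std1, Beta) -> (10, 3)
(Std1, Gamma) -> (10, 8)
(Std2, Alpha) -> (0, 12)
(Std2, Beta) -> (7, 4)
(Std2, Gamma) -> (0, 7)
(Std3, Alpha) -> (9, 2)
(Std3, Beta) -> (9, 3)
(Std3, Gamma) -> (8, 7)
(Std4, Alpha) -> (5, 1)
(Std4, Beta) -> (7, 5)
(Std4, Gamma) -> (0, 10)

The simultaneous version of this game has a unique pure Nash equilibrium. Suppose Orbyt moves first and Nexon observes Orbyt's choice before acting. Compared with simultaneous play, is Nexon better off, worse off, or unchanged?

unchanged

Work backward from Nexon's decision.
- Alpha: BR = Std3, leader payoff 2.
- Beta: BR = Std1, leader payoff 3.
- Gamma: BR = Std1, leader payoff 8.
Maximizing over 2, 3, 8, Orbyt chooses Gamma. Subgame-perfect outcome: (Std1, Gamma) with payoffs (10, 8).
Under simultaneous play:
Nexon's best replies: Alpha→Std3; Beta→Std1; Gamma→Std1.
Orbyt's best replies: Std1→Gamma; Std2→Alpha; Std3→Gamma; Std4→Gamma.
Only (Std1, Gamma) has each player best-responding; Nash payoffs (10, 8).
Nexon earns 10 sequentially versus 10 at the Nash outcome: unchanged.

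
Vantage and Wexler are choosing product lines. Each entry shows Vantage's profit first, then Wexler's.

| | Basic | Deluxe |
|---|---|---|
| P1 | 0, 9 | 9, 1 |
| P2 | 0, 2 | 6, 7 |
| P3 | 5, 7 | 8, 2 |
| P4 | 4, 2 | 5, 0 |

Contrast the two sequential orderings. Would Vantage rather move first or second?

If Vantage leads: Wexler's best replies are P1→Basic, P2→Deluxe, P3→Basic, P4→Basic; Vantage's induced payoffs 0, 6, 5, 4; outcome (P2, Deluxe), payoffs (6, 7).
If Wexler leads: Vantage's best replies are Basic→P3, Deluxe→P1; Wexler's induced payoffs 7, 1; outcome (P3, Basic), payoffs (5, 7).
Vantage gets 6 moving first and 5 moving second, so Vantage prefers to move first.

first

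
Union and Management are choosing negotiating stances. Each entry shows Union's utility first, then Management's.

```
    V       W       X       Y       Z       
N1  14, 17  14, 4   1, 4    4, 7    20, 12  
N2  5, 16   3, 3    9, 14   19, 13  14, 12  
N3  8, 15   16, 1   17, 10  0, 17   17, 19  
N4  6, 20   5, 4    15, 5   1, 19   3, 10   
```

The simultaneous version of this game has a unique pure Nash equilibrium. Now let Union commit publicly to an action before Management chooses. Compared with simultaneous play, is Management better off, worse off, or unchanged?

better off

Solve by backward induction (Union leads).
- N1 → Management plays V (best of 17, 4, 4, 7, 12); Union gets 14.
- N2 → Management plays V (best of 16, 3, 14, 13, 12); Union gets 5.
- N3 → Management plays Z (best of 15, 1, 10, 17, 19); Union gets 17.
- N4 → Management plays V (best of 20, 4, 5, 19, 10); Union gets 6.
Union's induced payoffs are 14, 5, 17, 6, so Union commits to N3. Subgame-perfect outcome: (N3, Z) with payoffs (17, 19).
Now find the simultaneous Nash equilibrium.
Union's best replies: V→N1; W→N3; X→N3; Y→N2; Z→N1.
Management's best replies: N1→V; N2→V; N3→Z; N4→V.
Only (N1, V) has each player best-responding; Nash payoffs (14, 17).
Management earns 19 sequentially versus 17 at the Nash outcome: better off.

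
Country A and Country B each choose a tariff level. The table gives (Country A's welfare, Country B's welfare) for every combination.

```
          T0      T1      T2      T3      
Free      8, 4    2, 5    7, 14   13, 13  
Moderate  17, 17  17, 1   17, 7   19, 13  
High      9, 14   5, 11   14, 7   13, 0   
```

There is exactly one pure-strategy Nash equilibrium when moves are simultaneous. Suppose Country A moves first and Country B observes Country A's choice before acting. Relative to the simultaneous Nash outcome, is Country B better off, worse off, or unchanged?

Work backward from Country B's decision.
- Free: BR = T2, leader payoff 7.
- Moderate: BR = T0, leader payoff 17.
- High: BR = T0, leader payoff 9.
Country A's induced payoffs are 7, 17, 9, so Country A commits to Moderate. Subgame-perfect outcome: (Moderate, T0) with payoffs (17, 17).
Now find the simultaneous Nash equilibrium.
Country A's best replies: T0→Moderate; T1→Moderate; T2→Moderate; T3→Moderate.
Country B's best replies: Free→T2; Moderate→T0; High→T0.
Only (Moderate, T0) has each player best-responding; Nash payoffs (17, 17).
Country B earns 17 sequentially versus 17 at the Nash outcome: unchanged.

unchanged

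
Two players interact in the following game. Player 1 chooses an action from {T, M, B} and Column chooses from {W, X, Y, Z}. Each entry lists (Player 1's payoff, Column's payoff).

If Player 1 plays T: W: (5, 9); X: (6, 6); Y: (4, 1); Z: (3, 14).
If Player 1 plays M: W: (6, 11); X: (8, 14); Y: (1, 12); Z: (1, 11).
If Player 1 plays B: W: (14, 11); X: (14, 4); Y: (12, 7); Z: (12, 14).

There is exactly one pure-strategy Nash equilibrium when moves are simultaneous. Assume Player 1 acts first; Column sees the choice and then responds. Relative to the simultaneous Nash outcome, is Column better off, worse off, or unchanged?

Backward induction with Player 1 moving first.
- T → Column plays Z (best of 9, 6, 1, 14); Player 1 gets 3.
- M → Column plays X (best of 11, 14, 12, 11); Player 1 gets 8.
- B → Column plays Z (best of 11, 4, 7, 14); Player 1 gets 12.
Player 1's induced payoffs are 3, 8, 12, so Player 1 commits to B. Subgame-perfect outcome: (B, Z) with payoffs (12, 14).
For the simultaneous game, intersect best replies.
Player 1's best replies: W→B; X→B; Y→B; Z→B.
Column's best replies: T→Z; M→X; B→Z.
The unique mutual best reply is (B, Z), giving (12, 14).
Column earns 14 sequentially versus 14 at the Nash outcome: unchanged.

unchanged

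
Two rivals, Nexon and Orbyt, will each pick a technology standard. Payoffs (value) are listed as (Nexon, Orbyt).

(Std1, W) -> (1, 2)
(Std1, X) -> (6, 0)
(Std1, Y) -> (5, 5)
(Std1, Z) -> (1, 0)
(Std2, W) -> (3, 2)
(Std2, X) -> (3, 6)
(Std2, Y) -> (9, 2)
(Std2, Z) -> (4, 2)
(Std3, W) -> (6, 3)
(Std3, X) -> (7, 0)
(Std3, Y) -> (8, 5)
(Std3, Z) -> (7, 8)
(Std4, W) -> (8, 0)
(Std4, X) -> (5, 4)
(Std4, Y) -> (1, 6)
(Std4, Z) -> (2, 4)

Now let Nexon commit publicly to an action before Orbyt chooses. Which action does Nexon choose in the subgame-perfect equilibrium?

Orbyt best-responds to each possible Nexon move:
- Std1: BR = Y, leader payoff 5.
- Std2: BR = X, leader payoff 3.
- Std3: BR = Z, leader payoff 7.
- Std4: BR = Y, leader payoff 1.
Among 5, 3, 7, 1, the best is 7 at Std3. Subgame-perfect outcome: (Std3, Z) with payoffs (7, 8).

Std3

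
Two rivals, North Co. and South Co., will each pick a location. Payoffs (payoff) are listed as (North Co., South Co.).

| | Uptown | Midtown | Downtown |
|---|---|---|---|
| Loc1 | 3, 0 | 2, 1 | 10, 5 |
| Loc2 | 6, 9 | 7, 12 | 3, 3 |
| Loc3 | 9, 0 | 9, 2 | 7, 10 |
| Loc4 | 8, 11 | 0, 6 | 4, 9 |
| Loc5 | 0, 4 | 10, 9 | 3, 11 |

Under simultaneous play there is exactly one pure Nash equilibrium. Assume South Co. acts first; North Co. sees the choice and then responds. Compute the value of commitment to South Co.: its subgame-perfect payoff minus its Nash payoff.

4

Work backward from North Co.'s decision.
- Uptown → North Co. plays Loc3 (best of 3, 6, 9, 8, 0); South Co. gets 0.
- Midtown → North Co. plays Loc5 (best of 2, 7, 9, 0, 10); South Co. gets 9.
- Downtown → North Co. plays Loc1 (best of 10, 3, 7, 4, 3); South Co. gets 5.
Maximizing over 0, 9, 5, South Co. chooses Midtown. Subgame-perfect outcome: (Loc5, Midtown) with payoffs (10, 9).
Now find the simultaneous Nash equilibrium.
North Co.'s best replies: Uptown→Loc3; Midtown→Loc5; Downtown→Loc1.
South Co.'s best replies: Loc1→Downtown; Loc2→Midtown; Loc3→Downtown; Loc4→Uptown; Loc5→Downtown.
The unique mutual best reply is (Loc1, Downtown), giving (10, 5).
South Co.'s commitment gain: 9 − 5 = 4.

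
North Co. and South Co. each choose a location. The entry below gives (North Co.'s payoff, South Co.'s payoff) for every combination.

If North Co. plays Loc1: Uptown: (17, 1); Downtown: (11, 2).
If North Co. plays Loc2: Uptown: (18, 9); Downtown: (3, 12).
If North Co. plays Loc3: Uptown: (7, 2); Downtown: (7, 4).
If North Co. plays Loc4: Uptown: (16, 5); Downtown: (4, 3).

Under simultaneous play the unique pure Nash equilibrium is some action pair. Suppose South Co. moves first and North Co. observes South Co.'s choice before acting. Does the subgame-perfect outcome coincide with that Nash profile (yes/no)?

no

Solve by backward induction (South Co. leads).
- Uptown: BR = Loc2, leader payoff 9.
- Downtown: BR = Loc1, leader payoff 2.
Among 9, 2, the best is 9 at Uptown. Subgame-perfect outcome: (Loc2, Uptown) with payoffs (18, 9).
Now find the simultaneous Nash equilibrium.
North Co.'s best replies: Uptown→Loc2; Downtown→Loc1.
South Co.'s best replies: Loc1→Downtown; Loc2→Downtown; Loc3→Downtown; Loc4→Uptown.
The unique mutual best reply is (Loc1, Downtown), giving (11, 2).
Sequential outcome (Loc2, Uptown) differs from the Nash profile (Loc1, Downtown).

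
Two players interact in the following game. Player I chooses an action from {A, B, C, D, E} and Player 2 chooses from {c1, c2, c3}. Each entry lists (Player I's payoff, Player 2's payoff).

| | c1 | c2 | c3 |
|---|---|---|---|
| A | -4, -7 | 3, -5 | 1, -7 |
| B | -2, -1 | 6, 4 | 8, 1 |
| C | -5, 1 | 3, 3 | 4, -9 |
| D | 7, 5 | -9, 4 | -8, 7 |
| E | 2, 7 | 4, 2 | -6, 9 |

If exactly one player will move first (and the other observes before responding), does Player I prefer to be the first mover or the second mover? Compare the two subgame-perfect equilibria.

If Player I leads: Player 2's best replies are A→c2, B→c2, C→c2, D→c3, E→c3; Player I's induced payoffs 3, 6, 3, -8, -6; outcome (B, c2), payoffs (6, 4).
If Player 2 leads: Player I's best replies are c1→D, c2→B, c3→B; Player 2's induced payoffs 5, 4, 1; outcome (D, c1), payoffs (7, 5).
Player I gets 6 moving first and 7 moving second, so Player I prefers to move second.

second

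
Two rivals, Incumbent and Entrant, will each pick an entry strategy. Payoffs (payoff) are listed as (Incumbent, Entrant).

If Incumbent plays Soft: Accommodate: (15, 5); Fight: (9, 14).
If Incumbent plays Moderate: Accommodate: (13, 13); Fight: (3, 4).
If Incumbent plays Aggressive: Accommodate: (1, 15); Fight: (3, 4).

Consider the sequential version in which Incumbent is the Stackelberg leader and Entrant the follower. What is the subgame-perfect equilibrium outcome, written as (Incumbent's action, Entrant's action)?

(Moderate, Accommodate)

Solve by backward induction (Incumbent leads).
- Soft → Entrant plays Fight (best of 5, 14); Incumbent gets 9.
- Moderate → Entrant plays Accommodate (best of 13, 4); Incumbent gets 13.
- Aggressive → Entrant plays Accommodate (best of 15, 4); Incumbent gets 1.
Incumbent's induced payoffs are 9, 13, 1, so Incumbent commits to Moderate. Subgame-perfect outcome: (Moderate, Accommodate) with payoffs (13, 13).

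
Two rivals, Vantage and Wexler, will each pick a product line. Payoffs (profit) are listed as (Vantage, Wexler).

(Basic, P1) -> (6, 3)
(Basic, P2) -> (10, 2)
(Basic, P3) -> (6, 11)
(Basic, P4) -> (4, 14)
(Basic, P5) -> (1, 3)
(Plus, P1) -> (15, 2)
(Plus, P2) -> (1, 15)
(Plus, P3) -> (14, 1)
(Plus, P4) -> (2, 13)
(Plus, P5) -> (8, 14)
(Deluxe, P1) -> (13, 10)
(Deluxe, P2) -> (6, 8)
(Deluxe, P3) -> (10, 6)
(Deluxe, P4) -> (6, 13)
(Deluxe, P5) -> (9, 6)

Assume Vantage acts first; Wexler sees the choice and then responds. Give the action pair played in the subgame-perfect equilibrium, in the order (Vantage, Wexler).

Backward induction with Vantage moving first.
- Basic: BR = P4, leader payoff 4.
- Plus: BR = P2, leader payoff 1.
- Deluxe: BR = P4, leader payoff 6.
Vantage's induced payoffs are 4, 1, 6, so Vantage commits to Deluxe. Subgame-perfect outcome: (Deluxe, P4) with payoffs (6, 13).

(Deluxe, P4)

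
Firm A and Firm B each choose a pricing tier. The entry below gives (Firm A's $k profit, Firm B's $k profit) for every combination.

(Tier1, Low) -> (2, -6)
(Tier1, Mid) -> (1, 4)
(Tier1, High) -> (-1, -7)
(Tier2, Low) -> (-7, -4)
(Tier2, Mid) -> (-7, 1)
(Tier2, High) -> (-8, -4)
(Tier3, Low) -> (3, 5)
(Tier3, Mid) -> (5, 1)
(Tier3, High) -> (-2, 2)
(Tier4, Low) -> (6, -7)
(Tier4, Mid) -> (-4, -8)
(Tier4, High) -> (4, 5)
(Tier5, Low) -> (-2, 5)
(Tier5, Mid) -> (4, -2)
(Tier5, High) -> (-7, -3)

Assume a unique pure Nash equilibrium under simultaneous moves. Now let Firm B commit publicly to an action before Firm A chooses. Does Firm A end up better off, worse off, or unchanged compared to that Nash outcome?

unchanged

Solve by backward induction (Firm B leads).
- Low: BR = Tier4, leader payoff -7.
- Mid: BR = Tier3, leader payoff 1.
- High: BR = Tier4, leader payoff 5.
Firm B's induced payoffs are -7, 1, 5, so Firm B commits to High. Subgame-perfect outcome: (Tier4, High) with payoffs (4, 5).
For the simultaneous game, intersect best replies.
Firm A's best replies: Low→Tier4; Mid→Tier3; High→Tier4.
Firm B's best replies: Tier1→Mid; Tier2→Mid; Tier3→Low; Tier4→High; Tier5→Low.
The unique mutual best reply is (Tier4, High), giving (4, 5).
Firm A earns 4 sequentially versus 4 at the Nash outcome: unchanged.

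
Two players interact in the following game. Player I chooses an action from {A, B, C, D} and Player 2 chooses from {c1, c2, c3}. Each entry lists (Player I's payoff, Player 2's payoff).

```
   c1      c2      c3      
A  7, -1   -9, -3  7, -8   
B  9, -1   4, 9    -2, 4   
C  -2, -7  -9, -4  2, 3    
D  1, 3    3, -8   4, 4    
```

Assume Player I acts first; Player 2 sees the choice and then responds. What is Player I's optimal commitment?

Solve by backward induction (Player I leads).
- A: BR = c1, leader payoff 7.
- B: BR = c2, leader payoff 4.
- C: BR = c3, leader payoff 2.
- D: BR = c3, leader payoff 4.
Maximizing over 7, 4, 2, 4, Player I chooses A. Subgame-perfect outcome: (A, c1) with payoffs (7, -1).

A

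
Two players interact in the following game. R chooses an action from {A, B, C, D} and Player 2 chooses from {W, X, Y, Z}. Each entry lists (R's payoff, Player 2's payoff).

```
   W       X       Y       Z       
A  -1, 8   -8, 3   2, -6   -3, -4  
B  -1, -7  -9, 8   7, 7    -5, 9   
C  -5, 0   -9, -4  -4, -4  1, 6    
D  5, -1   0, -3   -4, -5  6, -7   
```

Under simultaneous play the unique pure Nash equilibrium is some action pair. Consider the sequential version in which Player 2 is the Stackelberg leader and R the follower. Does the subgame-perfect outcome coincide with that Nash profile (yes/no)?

Solve by backward induction (Player 2 leads).
- W: R compares -1, -1, -5, 5 and picks D; Player 2 would get -1.
- X: R compares -8, -9, -9, 0 and picks D; Player 2 would get -3.
- Y: R compares 2, 7, -4, -4 and picks B; Player 2 would get 7.
- Z: R compares -3, -5, 1, 6 and picks D; Player 2 would get -7.
Among -1, -3, 7, -7, the best is 7 at Y. Subgame-perfect outcome: (B, Y) with payoffs (7, 7).
Now find the simultaneous Nash equilibrium.
R's best replies: W→D; X→D; Y→B; Z→D.
Player 2's best replies: A→W; B→Z; C→Z; D→W.
Only (D, W) has each player best-responding; Nash payoffs (5, -1).
Sequential outcome (B, Y) differs from the Nash profile (D, W).

no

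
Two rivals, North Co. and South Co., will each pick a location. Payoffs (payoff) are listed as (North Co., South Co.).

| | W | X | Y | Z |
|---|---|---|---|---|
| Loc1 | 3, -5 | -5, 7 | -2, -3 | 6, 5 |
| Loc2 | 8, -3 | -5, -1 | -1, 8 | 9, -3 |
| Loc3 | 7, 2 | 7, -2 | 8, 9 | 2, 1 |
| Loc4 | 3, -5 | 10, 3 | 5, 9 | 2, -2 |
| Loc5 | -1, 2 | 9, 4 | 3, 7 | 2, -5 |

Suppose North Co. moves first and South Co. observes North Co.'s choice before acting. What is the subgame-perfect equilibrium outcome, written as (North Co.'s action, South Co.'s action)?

(Loc3, Y)

Backward induction with North Co. moving first.
- Loc1 → South Co. plays X (best of -5, 7, -3, 5); North Co. gets -5.
- Loc2 → South Co. plays Y (best of -3, -1, 8, -3); North Co. gets -1.
- Loc3 → South Co. plays Y (best of 2, -2, 9, 1); North Co. gets 8.
- Loc4 → South Co. plays Y (best of -5, 3, 9, -2); North Co. gets 5.
- Loc5 → South Co. plays Y (best of 2, 4, 7, -5); North Co. gets 3.
Maximizing over -5, -1, 8, 5, 3, North Co. chooses Loc3. Subgame-perfect outcome: (Loc3, Y) with payoffs (8, 9).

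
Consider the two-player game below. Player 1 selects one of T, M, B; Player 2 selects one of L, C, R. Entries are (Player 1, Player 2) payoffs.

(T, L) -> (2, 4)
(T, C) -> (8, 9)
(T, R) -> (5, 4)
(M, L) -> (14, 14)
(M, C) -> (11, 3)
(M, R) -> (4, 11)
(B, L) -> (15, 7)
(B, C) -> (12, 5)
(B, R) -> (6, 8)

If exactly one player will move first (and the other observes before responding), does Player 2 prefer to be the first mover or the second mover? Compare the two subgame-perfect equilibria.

second

If Player 1 leads: Player 2's best replies are T→C, M→L, B→R; Player 1's induced payoffs 8, 14, 6; outcome (M, L), payoffs (14, 14).
If Player 2 leads: Player 1's best replies are L→B, C→B, R→B; Player 2's induced payoffs 7, 5, 8; outcome (B, R), payoffs (6, 8).
Player 2 gets 8 moving first and 14 moving second, so Player 2 prefers to move second.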